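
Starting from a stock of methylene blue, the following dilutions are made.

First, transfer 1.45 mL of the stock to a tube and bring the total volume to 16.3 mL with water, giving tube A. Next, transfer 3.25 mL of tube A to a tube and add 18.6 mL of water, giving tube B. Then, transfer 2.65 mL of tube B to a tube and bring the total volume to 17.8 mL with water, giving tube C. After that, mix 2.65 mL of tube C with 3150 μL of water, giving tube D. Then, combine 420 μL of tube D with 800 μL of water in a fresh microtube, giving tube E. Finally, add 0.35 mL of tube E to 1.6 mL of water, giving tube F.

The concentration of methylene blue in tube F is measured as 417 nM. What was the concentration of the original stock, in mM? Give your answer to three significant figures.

7.50 mM

Step 1: 1.45 mL brought to 16.3 mL → factor 16.3/1.45 = 11.241
Step 2: 3.25 mL + 18.6 mL = 21.85 mL total → factor 21.85/3.25 = 6.7231
Step 3: 2.65 mL brought to 17.8 mL → factor 17.8/2.65 = 6.717
Step 4: 2.65 mL + 3150 μL = 5.8 mL total → factor 5.8/2.65 = 2.1887
Step 5: 420 μL + 800 μL = 1220 μL total → factor 1220/420 = 2.9048
Step 6: 0.35 mL + 1.6 mL = 1.95 mL total → factor 1.95/0.35 = 5.5714
Overall dilution factor = 11.241 × 6.7231 × 6.717 × 2.1887 × 2.9048 × 5.5714 = 17981
Stock = 417 nM × 17981 = 7.498 × 10^6 nM = 7.50 mM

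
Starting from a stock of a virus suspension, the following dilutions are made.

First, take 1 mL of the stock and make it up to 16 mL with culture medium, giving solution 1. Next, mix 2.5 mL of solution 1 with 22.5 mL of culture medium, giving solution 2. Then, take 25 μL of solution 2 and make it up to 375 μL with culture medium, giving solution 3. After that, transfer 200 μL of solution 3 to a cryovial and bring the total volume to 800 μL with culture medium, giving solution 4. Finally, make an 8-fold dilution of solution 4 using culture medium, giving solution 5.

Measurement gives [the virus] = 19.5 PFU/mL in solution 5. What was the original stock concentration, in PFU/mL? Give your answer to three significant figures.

Step 1: 1 mL brought to 16 mL → factor 16/1 = 16
Step 2: 2.5 mL + 22.5 mL = 25 mL total → factor 25/2.5 = 10
Step 3: 25 μL brought to 375 μL → factor 375/25 = 15
Step 4: 200 μL brought to 800 μL → factor 800/200 = 4
Step 5: 8-fold → factor 8
Overall dilution factor = 16 × 10 × 15 × 4 × 8 = 76800
Stock = 19.5 PFU/mL × 76800 = 1.50 × 10^6 PFU/mL

1.50 × 10^6 PFU/mL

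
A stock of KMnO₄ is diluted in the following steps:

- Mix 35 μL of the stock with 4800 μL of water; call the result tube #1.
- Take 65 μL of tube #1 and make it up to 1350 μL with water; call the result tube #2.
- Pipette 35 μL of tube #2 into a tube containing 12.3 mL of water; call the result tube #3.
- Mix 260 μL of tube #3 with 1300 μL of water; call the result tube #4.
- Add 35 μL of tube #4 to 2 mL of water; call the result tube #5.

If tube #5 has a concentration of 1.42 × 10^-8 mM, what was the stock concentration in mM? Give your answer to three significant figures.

5.01 mM

Step 1: 35 μL + 4800 μL = 4835 μL total → factor 4835/35 = 138.14
Step 2: 65 μL brought to 1350 μL → factor 1350/65 = 20.769
Step 3: 35 μL + 12.3 mL = 12335 μL total → factor 12335/35 = 352.43
Step 4: 260 μL + 1300 μL = 1560 μL total → factor 1560/260 = 6
Step 5: 35 μL + 2 mL = 2035 μL total → factor 2035/35 = 58.143
Overall dilution factor = 138.14 × 20.769 × 352.43 × 6 × 58.143 = 3.5275 × 10^8
Stock = 1.42 × 10^-8 mM × 3.5275 × 10^8 = 5.01 mM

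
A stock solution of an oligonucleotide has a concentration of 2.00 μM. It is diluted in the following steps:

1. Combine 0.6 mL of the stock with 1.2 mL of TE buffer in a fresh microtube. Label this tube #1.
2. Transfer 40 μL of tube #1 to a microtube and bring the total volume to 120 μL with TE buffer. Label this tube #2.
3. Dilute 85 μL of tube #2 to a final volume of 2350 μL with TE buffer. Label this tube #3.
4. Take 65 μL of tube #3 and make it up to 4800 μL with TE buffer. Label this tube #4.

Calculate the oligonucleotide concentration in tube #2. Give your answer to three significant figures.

Step 1: 0.6 mL + 1.2 mL = 1.8 mL total → factor 1.8/0.6 = 3
Step 2: 40 μL brought to 120 μL → factor 120/40 = 3
Dilution factor through tube #2 = 3 × 3 = 9
[tube #2] = 2.00 μM / 9 = 0.222 μM

0.222 μM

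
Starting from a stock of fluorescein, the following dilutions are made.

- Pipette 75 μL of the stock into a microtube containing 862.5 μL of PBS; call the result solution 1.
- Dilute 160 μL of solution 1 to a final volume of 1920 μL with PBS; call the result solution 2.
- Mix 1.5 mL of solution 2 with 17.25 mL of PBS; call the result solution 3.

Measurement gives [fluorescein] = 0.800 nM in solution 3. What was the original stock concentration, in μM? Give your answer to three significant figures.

Step 1: 75 μL + 862.5 μL = 937.5 μL total → factor 937.5/75 = 12.5
Step 2: 160 μL brought to 1920 μL → factor 1920/160 = 12
Step 3: 1.5 mL + 17.25 mL = 18.75 mL total → factor 18.75/1.5 = 12.5
Overall dilution factor = 12.5 × 12 × 12.5 = 1875
Stock = 0.800 nM × 1875 = 1500 nM = 1.50 μM

1.50 μM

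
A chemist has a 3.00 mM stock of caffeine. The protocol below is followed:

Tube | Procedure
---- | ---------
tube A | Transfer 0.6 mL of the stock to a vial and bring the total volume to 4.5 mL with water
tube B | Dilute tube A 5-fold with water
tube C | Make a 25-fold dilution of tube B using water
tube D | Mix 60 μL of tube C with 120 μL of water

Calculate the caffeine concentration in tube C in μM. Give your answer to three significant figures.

3.20 μM

Step 1: 0.6 mL brought to 4.5 mL → factor 4.5/0.6 = 7.5
Step 2: 5-fold → factor 5
Step 3: 25-fold → factor 25
Dilution factor through tube C = 7.5 × 5 × 25 = 937.5
[tube C] = 3.00 mM / 937.5 = 0.003200 mM = 3.20 μM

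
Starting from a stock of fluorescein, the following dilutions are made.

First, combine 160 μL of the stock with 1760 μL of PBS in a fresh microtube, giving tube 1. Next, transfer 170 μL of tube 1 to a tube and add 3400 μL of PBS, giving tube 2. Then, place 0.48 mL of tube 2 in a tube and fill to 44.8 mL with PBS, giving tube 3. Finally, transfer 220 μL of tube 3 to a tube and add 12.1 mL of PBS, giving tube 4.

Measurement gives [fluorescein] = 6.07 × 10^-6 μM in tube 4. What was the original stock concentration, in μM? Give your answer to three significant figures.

Step 1: 160 μL + 1760 μL = 1920 μL total → factor 1920/160 = 12
Step 2: 170 μL + 3400 μL = 3570 μL total → factor 3570/170 = 21
Step 3: 0.48 mL brought to 44.8 mL → factor 44.8/0.48 = 93.333
Step 4: 220 μL + 12.1 mL = 12320 μL total → factor 12320/220 = 56
Overall dilution factor = 12 × 21 × 93.333 × 56 = 1.3171 × 10^6
Stock = 6.07 × 10^-6 μM × 1.3171 × 10^6 = 7.99 μM

7.99 μM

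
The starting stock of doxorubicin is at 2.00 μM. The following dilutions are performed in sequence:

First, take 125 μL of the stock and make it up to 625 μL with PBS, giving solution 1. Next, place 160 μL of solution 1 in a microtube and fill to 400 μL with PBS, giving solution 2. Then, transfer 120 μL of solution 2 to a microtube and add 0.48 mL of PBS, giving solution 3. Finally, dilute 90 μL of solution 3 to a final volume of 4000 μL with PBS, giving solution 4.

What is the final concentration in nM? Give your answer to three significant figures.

0.720 nM

Step 1: 125 μL brought to 625 μL → factor 625/125 = 5
Step 2: 160 μL brought to 400 μL → factor 400/160 = 2.5
Step 3: 120 μL + 0.48 mL = 600 μL total → factor 600/120 = 5
Step 4: 90 μL brought to 4000 μL → factor 4000/90 = 44.444
Overall dilution factor = 5 × 2.5 × 5 × 44.444 = 2777.8
Final = 2.00 μM / 2777.8 = 0.0007200 μM = 0.720 nM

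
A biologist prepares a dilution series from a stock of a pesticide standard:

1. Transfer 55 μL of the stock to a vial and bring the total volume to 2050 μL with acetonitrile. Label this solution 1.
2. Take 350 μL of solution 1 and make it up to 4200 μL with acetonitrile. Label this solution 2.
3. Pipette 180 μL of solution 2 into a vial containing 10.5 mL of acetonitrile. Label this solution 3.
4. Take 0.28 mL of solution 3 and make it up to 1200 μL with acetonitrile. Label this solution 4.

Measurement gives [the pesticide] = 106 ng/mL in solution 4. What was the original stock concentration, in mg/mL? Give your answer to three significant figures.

12.1 mg/mL

Step 1: 55 μL brought to 2050 μL → factor 2050/55 = 37.273
Step 2: 350 μL brought to 4200 μL → factor 4200/350 = 12
Step 3: 180 μL + 10.5 mL = 10680 μL total → factor 10680/180 = 59.333
Step 4: 0.28 mL brought to 1200 μL → factor 1.2/0.28 = 4.2857
Overall dilution factor = 37.273 × 12 × 59.333 × 4.2857 = 1.1374 × 10^5
Stock = 106 ng/mL × 1.1374 × 10^5 = 1.206 × 10^7 ng/mL = 12.1 mg/mL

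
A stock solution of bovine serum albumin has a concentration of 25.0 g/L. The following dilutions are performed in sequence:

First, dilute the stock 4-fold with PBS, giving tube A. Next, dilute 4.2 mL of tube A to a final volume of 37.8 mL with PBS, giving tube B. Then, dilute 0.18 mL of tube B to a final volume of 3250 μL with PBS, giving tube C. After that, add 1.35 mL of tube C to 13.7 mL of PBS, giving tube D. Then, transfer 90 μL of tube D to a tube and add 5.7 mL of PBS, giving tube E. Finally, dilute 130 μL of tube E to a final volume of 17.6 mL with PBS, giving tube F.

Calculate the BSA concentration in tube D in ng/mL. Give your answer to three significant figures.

3.45 × 10^3 ng/mL

Step 1: 4-fold → factor 4
Step 2: 4.2 mL brought to 37.8 mL → factor 37.8/4.2 = 9
Step 3: 0.18 mL brought to 3250 μL → factor 3.25/0.18 = 18.056
Step 4: 1.35 mL + 13.7 mL = 15.05 mL total → factor 15.05/1.35 = 11.148
Dilution factor through tube D = 4 × 9 × 18.056 × 11.148 = 7246.3
[tube D] = 25.0 g/L / 7246.3 = 0.003450 g/L = 3.45 × 10^3 ng/mL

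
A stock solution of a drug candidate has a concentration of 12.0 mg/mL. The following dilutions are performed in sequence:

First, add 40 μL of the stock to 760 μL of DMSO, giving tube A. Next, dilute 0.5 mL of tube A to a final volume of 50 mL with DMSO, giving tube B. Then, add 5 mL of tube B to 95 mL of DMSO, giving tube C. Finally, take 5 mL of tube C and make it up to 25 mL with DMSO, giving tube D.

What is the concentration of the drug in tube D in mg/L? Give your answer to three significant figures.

0.0600 mg/L

Step 1: 40 μL + 760 μL = 800 μL total → factor 800/40 = 20
Step 2: 0.5 mL brought to 50 mL → factor 50/0.5 = 100
Step 3: 5 mL + 95 mL = 100 mL total → factor 100/5 = 20
Step 4: 5 mL brought to 25 mL → factor 25/5 = 5
Overall dilution factor = 20 × 100 × 20 × 5 = 2 × 10^5
Final = 12.0 mg/mL / 2 × 10^5 = 6.000 × 10^-5 mg/mL = 0.0600 mg/L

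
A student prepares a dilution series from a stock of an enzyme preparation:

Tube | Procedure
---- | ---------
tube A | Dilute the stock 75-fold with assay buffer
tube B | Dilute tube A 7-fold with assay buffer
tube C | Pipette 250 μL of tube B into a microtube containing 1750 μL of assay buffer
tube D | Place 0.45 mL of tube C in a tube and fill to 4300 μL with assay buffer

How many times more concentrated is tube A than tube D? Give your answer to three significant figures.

Step 1: 75-fold → factor 75
Step 2: 7-fold → factor 7
Step 3: 250 μL + 1750 μL = 2000 μL total → factor 2000/250 = 8
Step 4: 0.45 mL brought to 4300 μL → factor 4.3/0.45 = 9.5556
Dilution factor to tube A = 75; to tube D = 40133
[tube A]/[tube D] = (factor to tube D)/(factor to tube A) = 40133/75 = 535

535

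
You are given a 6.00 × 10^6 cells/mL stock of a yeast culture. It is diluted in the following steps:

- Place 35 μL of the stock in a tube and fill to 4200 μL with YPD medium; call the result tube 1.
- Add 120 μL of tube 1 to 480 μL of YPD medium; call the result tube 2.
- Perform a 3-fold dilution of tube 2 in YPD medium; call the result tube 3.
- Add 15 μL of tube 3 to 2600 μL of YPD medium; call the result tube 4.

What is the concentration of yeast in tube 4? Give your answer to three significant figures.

Step 1: 35 μL brought to 4200 μL → factor 4200/35 = 120
Step 2: 120 μL + 480 μL = 600 μL total → factor 600/120 = 5
Step 3: 3-fold → factor 3
Step 4: 15 μL + 2600 μL = 2615 μL total → factor 2615/15 = 174.33
Overall dilution factor = 120 × 5 × 3 × 174.33 = 3.138 × 10^5
Final = 6.00 × 10^6 cells/mL / 3.138 × 10^5 = 19.1 cells/mL

19.1 cells/mL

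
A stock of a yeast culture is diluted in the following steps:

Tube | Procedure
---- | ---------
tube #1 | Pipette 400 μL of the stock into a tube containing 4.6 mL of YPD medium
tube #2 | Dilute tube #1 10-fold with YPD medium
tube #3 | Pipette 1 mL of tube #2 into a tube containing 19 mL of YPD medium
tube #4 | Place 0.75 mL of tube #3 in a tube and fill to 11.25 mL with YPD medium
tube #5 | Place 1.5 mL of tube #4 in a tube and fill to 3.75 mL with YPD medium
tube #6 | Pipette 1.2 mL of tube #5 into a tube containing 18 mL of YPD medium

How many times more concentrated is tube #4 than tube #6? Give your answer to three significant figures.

40.0

Step 1: 400 μL + 4.6 mL = 5000 μL total → factor 5000/400 = 12.5
Step 2: 10-fold → factor 10
Step 3: 1 mL + 19 mL = 20 mL total → factor 20/1 = 20
Step 4: 0.75 mL brought to 11.25 mL → factor 11.25/0.75 = 15
Step 5: 1.5 mL brought to 3.75 mL → factor 3.75/1.5 = 2.5
Step 6: 1.2 mL + 18 mL = 19.2 mL total → factor 19.2/1.2 = 16
Dilution factor to tube #4 = 37500; to tube #6 = 1.5 × 10^6
[tube #4]/[tube #6] = (factor to tube #6)/(factor to tube #4) = 1.5 × 10^6/37500 = 40.0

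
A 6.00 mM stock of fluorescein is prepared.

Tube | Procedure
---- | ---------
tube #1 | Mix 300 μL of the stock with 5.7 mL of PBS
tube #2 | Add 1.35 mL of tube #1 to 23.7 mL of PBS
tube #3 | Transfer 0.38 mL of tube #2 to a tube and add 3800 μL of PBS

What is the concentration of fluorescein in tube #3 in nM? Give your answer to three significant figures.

Step 1: 300 μL + 5.7 mL = 6000 μL total → factor 6000/300 = 20
Step 2: 1.35 mL + 23.7 mL = 25.05 mL total → factor 25.05/1.35 = 18.556
Step 3: 0.38 mL + 3800 μL = 4.18 mL total → factor 4.18/0.38 = 11
Overall dilution factor = 20 × 18.556 × 11 = 4082.2
Final = 6.00 mM / 4082.2 = 0.001470 mM = 1.47 × 10^3 nM

1.47 × 10^3 nM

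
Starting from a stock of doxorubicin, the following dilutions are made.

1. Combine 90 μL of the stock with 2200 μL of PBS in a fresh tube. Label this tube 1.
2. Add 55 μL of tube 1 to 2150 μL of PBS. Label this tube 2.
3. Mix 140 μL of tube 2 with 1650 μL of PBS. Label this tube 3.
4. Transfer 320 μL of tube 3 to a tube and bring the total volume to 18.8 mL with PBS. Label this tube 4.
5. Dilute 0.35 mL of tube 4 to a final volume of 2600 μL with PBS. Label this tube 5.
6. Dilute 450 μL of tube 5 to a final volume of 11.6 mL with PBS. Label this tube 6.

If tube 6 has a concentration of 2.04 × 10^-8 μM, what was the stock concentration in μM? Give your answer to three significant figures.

2.99 μM

Step 1: 90 μL + 2200 μL = 2290 μL total → factor 2290/90 = 25.444
Step 2: 55 μL + 2150 μL = 2205 μL total → factor 2205/55 = 40.091
Step 3: 140 μL + 1650 μL = 1790 μL total → factor 1790/140 = 12.786
Step 4: 320 μL brought to 18.8 mL → factor 18800/320 = 58.75
Step 5: 0.35 mL brought to 2600 μL → factor 2.6/0.35 = 7.4286
Step 6: 450 μL brought to 11.6 mL → factor 11600/450 = 25.778
Overall dilution factor = 25.444 × 40.091 × 12.786 × 58.75 × 7.4286 × 25.778 = 1.4673 × 10^8
Stock = 2.04 × 10^-8 μM × 1.4673 × 10^8 = 2.99 μM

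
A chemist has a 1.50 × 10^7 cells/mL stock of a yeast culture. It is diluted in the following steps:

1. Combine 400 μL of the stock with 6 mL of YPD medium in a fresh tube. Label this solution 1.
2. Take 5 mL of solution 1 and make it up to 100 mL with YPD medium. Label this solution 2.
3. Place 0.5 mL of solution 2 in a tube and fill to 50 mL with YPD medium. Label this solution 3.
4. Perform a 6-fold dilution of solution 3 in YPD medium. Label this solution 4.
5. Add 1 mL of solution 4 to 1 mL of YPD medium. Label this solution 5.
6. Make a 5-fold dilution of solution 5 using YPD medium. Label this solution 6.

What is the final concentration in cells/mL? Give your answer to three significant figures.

7.81 cells/mL

Step 1: 400 μL + 6 mL = 6400 μL total → factor 6400/400 = 16
Step 2: 5 mL brought to 100 mL → factor 100/5 = 20
Step 3: 0.5 mL brought to 50 mL → factor 50/0.5 = 100
Step 4: 6-fold → factor 6
Step 5: 1 mL + 1 mL = 2 mL total → factor 2/1 = 2
Step 6: 5-fold → factor 5
Overall dilution factor = 16 × 20 × 100 × 6 × 2 × 5 = 1.92 × 10^6
Final = 1.50 × 10^7 cells/mL / 1.92 × 10^6 = 7.81 cells/mL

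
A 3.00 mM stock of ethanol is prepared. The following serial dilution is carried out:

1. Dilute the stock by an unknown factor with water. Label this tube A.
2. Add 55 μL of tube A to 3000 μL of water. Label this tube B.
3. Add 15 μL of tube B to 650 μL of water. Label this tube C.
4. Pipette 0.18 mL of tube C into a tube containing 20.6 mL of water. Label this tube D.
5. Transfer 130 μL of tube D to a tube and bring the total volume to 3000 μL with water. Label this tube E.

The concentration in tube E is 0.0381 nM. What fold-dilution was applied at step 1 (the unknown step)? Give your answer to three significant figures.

12.0-fold

Step 1: unknown factor x
Step 2: 55 μL + 3000 μL = 3055 μL total → factor 3055/55 = 55.545
Step 3: 15 μL + 650 μL = 665 μL total → factor 665/15 = 44.333
Step 4: 0.18 mL + 20.6 mL = 20.78 mL total → factor 20.78/0.18 = 115.44
Step 5: 130 μL brought to 3000 μL → factor 3000/130 = 23.077
Product of known-step factors = 6.5604 × 10^6
Overall factor = 3.00 mM / (0.0381 nM) = 7.874 × 10^7
x = 7.874 × 10^7 / 6.5604 × 10^6 = 12.0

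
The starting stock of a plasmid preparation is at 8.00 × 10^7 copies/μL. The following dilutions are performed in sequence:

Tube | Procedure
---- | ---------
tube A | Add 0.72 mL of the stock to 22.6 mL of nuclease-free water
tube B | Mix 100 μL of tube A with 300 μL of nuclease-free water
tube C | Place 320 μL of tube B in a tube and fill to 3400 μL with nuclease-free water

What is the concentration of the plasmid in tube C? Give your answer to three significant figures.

Step 1: 0.72 mL + 22.6 mL = 23.32 mL total → factor 23.32/0.72 = 32.389
Step 2: 100 μL + 300 μL = 400 μL total → factor 400/100 = 4
Step 3: 320 μL brought to 3400 μL → factor 3400/320 = 10.625
Overall dilution factor = 32.389 × 4 × 10.625 = 1376.5
Final = 8.00 × 10^7 copies/μL / 1376.5 = 5.81 × 10^4 copies/μL

5.81 × 10^4 copies/μL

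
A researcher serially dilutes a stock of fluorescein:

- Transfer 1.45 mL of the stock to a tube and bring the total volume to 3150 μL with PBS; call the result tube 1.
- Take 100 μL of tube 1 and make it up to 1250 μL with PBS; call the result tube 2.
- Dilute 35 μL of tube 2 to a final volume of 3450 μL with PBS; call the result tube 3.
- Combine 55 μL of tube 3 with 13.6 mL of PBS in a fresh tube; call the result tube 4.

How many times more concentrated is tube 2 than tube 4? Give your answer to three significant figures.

Step 1: 1.45 mL brought to 3150 μL → factor 3.15/1.45 = 2.1724
Step 2: 100 μL brought to 1250 μL → factor 1250/100 = 12.5
Step 3: 35 μL brought to 3450 μL → factor 3450/35 = 98.571
Step 4: 55 μL + 13.6 mL = 13655 μL total → factor 13655/55 = 248.27
Dilution factor to tube 2 = 27.155; to tube 4 = 6.6456 × 10^5
[tube 2]/[tube 4] = (factor to tube 4)/(factor to tube 2) = 6.6456 × 10^5/27.155 = 2.45 × 10^4

2.45 × 10^4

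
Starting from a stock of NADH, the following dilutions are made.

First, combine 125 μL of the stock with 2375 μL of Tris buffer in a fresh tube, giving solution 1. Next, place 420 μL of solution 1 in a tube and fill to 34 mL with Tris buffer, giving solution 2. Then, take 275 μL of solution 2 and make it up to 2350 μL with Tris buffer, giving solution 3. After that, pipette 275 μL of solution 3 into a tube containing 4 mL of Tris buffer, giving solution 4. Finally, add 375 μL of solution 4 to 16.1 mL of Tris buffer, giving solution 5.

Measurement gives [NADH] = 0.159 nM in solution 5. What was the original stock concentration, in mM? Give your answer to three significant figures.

1.50 mM

Step 1: 125 μL + 2375 μL = 2500 μL total → factor 2500/125 = 20
Step 2: 420 μL brought to 34 mL → factor 34000/420 = 80.952
Step 3: 275 μL brought to 2350 μL → factor 2350/275 = 8.5455
Step 4: 275 μL + 4 mL = 4275 μL total → factor 4275/275 = 15.545
Step 5: 375 μL + 16.1 mL = 16475 μL total → factor 16475/375 = 43.933
Overall dilution factor = 20 × 80.952 × 8.5455 × 15.545 × 43.933 = 9.4491 × 10^6
Stock = 0.159 nM × 9.4491 × 10^6 = 1.502 × 10^6 nM = 1.50 mM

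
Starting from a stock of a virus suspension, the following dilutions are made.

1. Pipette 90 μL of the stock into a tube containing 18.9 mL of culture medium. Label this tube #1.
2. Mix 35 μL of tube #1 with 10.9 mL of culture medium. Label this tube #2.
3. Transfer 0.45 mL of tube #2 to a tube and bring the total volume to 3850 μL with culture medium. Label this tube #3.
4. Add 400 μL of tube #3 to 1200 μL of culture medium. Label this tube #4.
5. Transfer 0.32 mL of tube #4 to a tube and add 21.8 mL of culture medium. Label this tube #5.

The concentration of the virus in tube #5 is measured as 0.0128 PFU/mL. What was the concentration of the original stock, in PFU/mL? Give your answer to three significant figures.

2.00 × 10^6 PFU/mL

Step 1: 90 μL + 18.9 mL = 18990 μL total → factor 18990/90 = 211
Step 2: 35 μL + 10.9 mL = 10935 μL total → factor 10935/35 = 312.43
Step 3: 0.45 mL brought to 3850 μL → factor 3.85/0.45 = 8.5556
Step 4: 400 μL + 1200 μL = 1600 μL total → factor 1600/400 = 4
Step 5: 0.32 mL + 21.8 mL = 22.12 mL total → factor 22.12/0.32 = 69.125
Overall dilution factor = 211 × 312.43 × 8.5556 × 4 × 69.125 = 1.5595 × 10^8
Stock = 0.0128 PFU/mL × 1.5595 × 10^8 = 2.00 × 10^6 PFU/mL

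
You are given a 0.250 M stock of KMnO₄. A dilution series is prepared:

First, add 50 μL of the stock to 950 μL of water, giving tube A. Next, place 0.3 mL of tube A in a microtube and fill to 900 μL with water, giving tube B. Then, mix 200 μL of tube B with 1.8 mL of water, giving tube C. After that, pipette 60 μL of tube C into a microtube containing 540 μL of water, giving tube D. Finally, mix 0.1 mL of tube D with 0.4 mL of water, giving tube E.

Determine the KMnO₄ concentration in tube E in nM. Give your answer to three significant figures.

8.33 × 10^3 nM

Step 1: 50 μL + 950 μL = 1000 μL total → factor 1000/50 = 20
Step 2: 0.3 mL brought to 900 μL → factor 0.9/0.3 = 3
Step 3: 200 μL + 1.8 mL = 2000 μL total → factor 2000/200 = 10
Step 4: 60 μL + 540 μL = 600 μL total → factor 600/60 = 10
Step 5: 0.1 mL + 0.4 mL = 0.5 mL total → factor 0.5/0.1 = 5
Overall dilution factor = 20 × 3 × 10 × 10 × 5 = 30000
Final = 0.250 M / 30000 = 8.333 × 10^-6 M = 8.33 × 10^3 nM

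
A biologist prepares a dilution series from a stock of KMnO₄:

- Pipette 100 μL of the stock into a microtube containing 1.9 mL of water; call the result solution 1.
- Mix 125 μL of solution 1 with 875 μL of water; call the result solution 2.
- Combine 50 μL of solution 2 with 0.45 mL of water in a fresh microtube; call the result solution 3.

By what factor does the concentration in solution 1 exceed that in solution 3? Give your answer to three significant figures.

Step 1: 100 μL + 1.9 mL = 2000 μL total → factor 2000/100 = 20
Step 2: 125 μL + 875 μL = 1000 μL total → factor 1000/125 = 8
Step 3: 50 μL + 0.45 mL = 500 μL total → factor 500/50 = 10
Dilution factor to solution 1 = 20; to solution 3 = 1600
[solution 1]/[solution 3] = (factor to solution 3)/(factor to solution 1) = 1600/20 = 80.0

80.0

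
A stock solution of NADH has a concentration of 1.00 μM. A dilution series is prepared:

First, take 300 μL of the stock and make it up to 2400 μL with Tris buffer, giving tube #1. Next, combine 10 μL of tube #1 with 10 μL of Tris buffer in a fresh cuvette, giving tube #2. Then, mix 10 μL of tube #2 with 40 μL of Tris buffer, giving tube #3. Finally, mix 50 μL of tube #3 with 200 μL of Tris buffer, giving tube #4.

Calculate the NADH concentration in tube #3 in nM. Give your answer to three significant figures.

Step 1: 300 μL brought to 2400 μL → factor 2400/300 = 8
Step 2: 10 μL + 10 μL = 20 μL total → factor 20/10 = 2
Step 3: 10 μL + 40 μL = 50 μL total → factor 50/10 = 5
Dilution factor through tube #3 = 8 × 2 × 5 = 80
[tube #3] = 1.00 μM / 80 = 0.01250 μM = 12.5 nM

12.5 nM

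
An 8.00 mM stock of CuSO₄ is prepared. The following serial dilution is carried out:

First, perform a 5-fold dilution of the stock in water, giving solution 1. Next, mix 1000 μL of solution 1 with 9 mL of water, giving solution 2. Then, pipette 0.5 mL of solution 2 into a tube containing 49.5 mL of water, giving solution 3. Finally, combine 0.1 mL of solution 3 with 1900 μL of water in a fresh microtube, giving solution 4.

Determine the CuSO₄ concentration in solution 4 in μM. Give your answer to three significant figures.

0.0800 μM

Step 1: 5-fold → factor 5
Step 2: 1000 μL + 9 mL = 10000 μL total → factor 10000/1000 = 10
Step 3: 0.5 mL + 49.5 mL = 50 mL total → factor 50/0.5 = 100
Step 4: 0.1 mL + 1900 μL = 2 mL total → factor 2/0.1 = 20
Overall dilution factor = 5 × 10 × 100 × 20 = 1 × 10^5
Final = 8.00 mM / 1 × 10^5 = 8.000 × 10^-5 mM = 0.0800 μM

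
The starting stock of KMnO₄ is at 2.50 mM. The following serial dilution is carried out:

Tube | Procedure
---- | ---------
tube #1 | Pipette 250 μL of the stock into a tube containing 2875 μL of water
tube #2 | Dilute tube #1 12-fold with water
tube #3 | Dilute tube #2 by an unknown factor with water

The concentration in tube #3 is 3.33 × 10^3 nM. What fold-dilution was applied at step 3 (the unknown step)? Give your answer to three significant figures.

5.01-fold

Step 1: 250 μL + 2875 μL = 3125 μL total → factor 3125/250 = 12.5
Step 2: 12-fold → factor 12
Step 3: unknown factor x
Product of known-step factors = 150
Overall factor = 2.50 mM / (3.33 × 10^3 nM) = 750.75
x = 750.75 / 150 = 5.01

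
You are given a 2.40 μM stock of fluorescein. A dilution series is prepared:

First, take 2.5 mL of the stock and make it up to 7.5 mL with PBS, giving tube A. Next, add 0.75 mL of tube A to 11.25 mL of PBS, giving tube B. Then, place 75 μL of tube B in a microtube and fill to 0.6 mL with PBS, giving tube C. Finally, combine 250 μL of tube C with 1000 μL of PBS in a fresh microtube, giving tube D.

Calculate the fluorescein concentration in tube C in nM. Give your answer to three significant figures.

6.25 nM

Step 1: 2.5 mL brought to 7.5 mL → factor 7.5/2.5 = 3
Step 2: 0.75 mL + 11.25 mL = 12 mL total → factor 12/0.75 = 16
Step 3: 75 μL brought to 0.6 mL → factor 600/75 = 8
Dilution factor through tube C = 3 × 16 × 8 = 384
[tube C] = 2.40 μM / 384 = 0.006250 μM = 6.25 nM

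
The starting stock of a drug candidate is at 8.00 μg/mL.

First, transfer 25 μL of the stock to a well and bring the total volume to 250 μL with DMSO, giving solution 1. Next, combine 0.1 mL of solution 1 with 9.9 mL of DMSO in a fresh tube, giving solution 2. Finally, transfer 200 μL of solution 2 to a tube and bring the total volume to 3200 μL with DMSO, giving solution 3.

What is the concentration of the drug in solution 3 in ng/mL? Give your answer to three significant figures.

0.500 ng/mL

Step 1: 25 μL brought to 250 μL → factor 250/25 = 10
Step 2: 0.1 mL + 9.9 mL = 10 mL total → factor 10/0.1 = 100
Step 3: 200 μL brought to 3200 μL → factor 3200/200 = 16
Overall dilution factor = 10 × 100 × 16 = 16000
Final = 8.00 μg/mL / 16000 = 0.0005000 μg/mL = 0.500 ng/mL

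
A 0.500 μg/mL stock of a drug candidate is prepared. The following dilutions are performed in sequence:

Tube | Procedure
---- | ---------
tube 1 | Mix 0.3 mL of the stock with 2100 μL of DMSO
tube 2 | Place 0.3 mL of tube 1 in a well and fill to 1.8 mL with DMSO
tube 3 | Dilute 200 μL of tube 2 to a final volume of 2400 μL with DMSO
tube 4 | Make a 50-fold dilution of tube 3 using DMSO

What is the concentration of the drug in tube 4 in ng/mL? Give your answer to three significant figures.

0.0174 ng/mL

Step 1: 0.3 mL + 2100 μL = 2.4 mL total → factor 2.4/0.3 = 8
Step 2: 0.3 mL brought to 1.8 mL → factor 1.8/0.3 = 6
Step 3: 200 μL brought to 2400 μL → factor 2400/200 = 12
Step 4: 50-fold → factor 50
Overall dilution factor = 8 × 6 × 12 × 50 = 28800
Final = 0.500 μg/mL / 28800 = 1.736 × 10^-5 μg/mL = 0.0174 ng/mL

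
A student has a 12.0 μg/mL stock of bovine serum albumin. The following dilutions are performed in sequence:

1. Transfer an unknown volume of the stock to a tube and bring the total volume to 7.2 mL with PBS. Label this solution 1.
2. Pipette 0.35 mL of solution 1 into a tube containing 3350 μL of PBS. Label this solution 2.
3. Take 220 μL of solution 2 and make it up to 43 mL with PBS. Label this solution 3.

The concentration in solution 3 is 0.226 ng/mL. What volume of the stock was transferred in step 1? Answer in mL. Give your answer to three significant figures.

Step 1: v brought to 7.2 mL → factor = 7.2 mL/v
Step 2: 0.35 mL + 3350 μL = 3.7 mL total → factor 3.7/0.35 = 10.571
Step 3: 220 μL brought to 43 mL → factor 43000/220 = 195.45
Product of known-step factors = 2066.2
Overall factor = 12.0 μg/mL / (0.226 ng/mL) = 53097
Step-1 factor = 53097 / 2066.2 = 25.698
v = 7.2 mL / 25.698 = 0.280 mL

0.280 mL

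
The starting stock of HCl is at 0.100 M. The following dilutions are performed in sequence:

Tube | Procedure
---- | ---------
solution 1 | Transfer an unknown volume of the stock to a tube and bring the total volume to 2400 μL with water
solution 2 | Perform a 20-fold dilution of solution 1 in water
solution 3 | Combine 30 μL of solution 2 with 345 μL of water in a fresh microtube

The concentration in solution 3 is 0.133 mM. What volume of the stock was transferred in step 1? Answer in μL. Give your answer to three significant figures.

Step 1: v brought to 2400 μL → factor = 2400 μL/v
Step 2: 20-fold → factor 20
Step 3: 30 μL + 345 μL = 375 μL total → factor 375/30 = 12.5
Product of known-step factors = 250
Overall factor = 0.100 M / (0.133 mM) = 751.88
Step-1 factor = 751.88 / 250 = 3.0075
v = 2400 μL / 3.0075 = 798 μL

798 μL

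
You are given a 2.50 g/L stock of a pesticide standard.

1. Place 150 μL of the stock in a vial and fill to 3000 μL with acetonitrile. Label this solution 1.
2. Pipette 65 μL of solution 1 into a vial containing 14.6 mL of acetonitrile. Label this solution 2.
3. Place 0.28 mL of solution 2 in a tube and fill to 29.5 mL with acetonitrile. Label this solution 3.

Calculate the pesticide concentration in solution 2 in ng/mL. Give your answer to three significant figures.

554 ng/mL

Step 1: 150 μL brought to 3000 μL → factor 3000/150 = 20
Step 2: 65 μL + 14.6 mL = 14665 μL total → factor 14665/65 = 225.62
Dilution factor through solution 2 = 20 × 225.62 = 4512.3
[solution 2] = 2.50 g/L / 4512.3 = 0.0005540 g/L = 554 ng/mL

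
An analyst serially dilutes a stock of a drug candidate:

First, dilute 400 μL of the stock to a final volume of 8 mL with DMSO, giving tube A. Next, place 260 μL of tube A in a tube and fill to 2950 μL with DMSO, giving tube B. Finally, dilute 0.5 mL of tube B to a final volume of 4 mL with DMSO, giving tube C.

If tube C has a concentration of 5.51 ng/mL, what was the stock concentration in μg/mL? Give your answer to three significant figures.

10.0 μg/mL

Step 1: 400 μL brought to 8 mL → factor 8000/400 = 20
Step 2: 260 μL brought to 2950 μL → factor 2950/260 = 11.346
Step 3: 0.5 mL brought to 4 mL → factor 4/0.5 = 8
Overall dilution factor = 20 × 11.346 × 8 = 1815.4
Stock = 5.51 ng/mL × 1815.4 = 1.000 × 10^4 ng/mL = 10.0 μg/mL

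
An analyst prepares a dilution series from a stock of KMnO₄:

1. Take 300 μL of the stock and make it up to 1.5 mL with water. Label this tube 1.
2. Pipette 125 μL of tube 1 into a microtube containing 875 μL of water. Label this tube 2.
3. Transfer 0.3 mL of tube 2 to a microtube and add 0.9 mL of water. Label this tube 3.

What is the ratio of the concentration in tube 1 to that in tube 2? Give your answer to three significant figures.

Step 1: 300 μL brought to 1.5 mL → factor 1500/300 = 5
Step 2: 125 μL + 875 μL = 1000 μL total → factor 1000/125 = 8
Dilution factor to tube 1 = 5; to tube 2 = 40
[tube 1]/[tube 2] = (factor to tube 2)/(factor to tube 1) = 40/5 = 8.00

8.00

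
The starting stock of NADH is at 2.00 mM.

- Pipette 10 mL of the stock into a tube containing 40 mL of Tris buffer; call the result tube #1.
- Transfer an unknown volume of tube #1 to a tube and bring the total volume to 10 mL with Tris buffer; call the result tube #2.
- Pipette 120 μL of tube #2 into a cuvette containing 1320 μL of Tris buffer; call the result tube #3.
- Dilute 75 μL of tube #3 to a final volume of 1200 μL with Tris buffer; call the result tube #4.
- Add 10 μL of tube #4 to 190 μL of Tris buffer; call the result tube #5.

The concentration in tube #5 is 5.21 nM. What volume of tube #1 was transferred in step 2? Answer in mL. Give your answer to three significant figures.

Step 1: 10 mL + 40 mL = 50 mL total → factor 50/10 = 5
Step 2: v brought to 10 mL → factor = 10 mL/v
Step 3: 120 μL + 1320 μL = 1440 μL total → factor 1440/120 = 12
Step 4: 75 μL brought to 1200 μL → factor 1200/75 = 16
Step 5: 10 μL + 190 μL = 200 μL total → factor 200/10 = 20
Product of known-step factors = 19200
Overall factor = 2.00 mM / (5.21 nM) = 3.8388 × 10^5
Step-2 factor = 3.8388 × 10^5 / 19200 = 19.994
v = 10 mL / 19.994 = 0.500 mL

0.500 mL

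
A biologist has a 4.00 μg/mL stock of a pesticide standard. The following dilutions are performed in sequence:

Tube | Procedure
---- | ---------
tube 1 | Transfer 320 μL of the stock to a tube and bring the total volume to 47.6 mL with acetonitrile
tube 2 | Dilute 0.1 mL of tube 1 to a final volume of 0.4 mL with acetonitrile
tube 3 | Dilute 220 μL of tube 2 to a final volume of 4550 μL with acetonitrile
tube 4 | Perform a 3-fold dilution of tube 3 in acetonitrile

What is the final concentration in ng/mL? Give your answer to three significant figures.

Step 1: 320 μL brought to 47.6 mL → factor 47600/320 = 148.75
Step 2: 0.1 mL brought to 0.4 mL → factor 0.4/0.1 = 4
Step 3: 220 μL brought to 4550 μL → factor 4550/220 = 20.682
Step 4: 3-fold → factor 3
Overall dilution factor = 148.75 × 4 × 20.682 × 3 = 36917
Final = 4.00 μg/mL / 36917 = 0.0001084 μg/mL = 0.108 ng/mL

0.108 ng/mL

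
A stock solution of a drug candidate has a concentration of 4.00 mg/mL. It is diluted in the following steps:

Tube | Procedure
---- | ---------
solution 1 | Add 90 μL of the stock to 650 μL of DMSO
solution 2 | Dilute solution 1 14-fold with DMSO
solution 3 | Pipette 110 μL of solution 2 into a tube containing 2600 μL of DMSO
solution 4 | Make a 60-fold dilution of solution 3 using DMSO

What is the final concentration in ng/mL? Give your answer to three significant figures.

Step 1: 90 μL + 650 μL = 740 μL total → factor 740/90 = 8.2222
Step 2: 14-fold → factor 14
Step 3: 110 μL + 2600 μL = 2710 μL total → factor 2710/110 = 24.636
Step 4: 60-fold → factor 60
Overall dilution factor = 8.2222 × 14 × 24.636 × 60 = 1.7016 × 10^5
Final = 4.00 mg/mL / 1.7016 × 10^5 = 2.351 × 10^-5 mg/mL = 23.5 ng/mL

23.5 ng/mL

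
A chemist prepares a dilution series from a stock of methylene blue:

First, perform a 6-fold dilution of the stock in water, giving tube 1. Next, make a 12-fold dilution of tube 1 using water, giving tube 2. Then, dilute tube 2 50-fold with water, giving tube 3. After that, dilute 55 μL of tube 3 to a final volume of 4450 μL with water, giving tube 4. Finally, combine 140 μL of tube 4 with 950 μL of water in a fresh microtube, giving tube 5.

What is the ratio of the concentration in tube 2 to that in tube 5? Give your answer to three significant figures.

3.15 × 10^4

Step 1: 6-fold → factor 6
Step 2: 12-fold → factor 12
Step 3: 50-fold → factor 50
Step 4: 55 μL brought to 4450 μL → factor 4450/55 = 80.909
Step 5: 140 μL + 950 μL = 1090 μL total → factor 1090/140 = 7.7857
Dilution factor to tube 2 = 72; to tube 5 = 2.2678 × 10^6
[tube 2]/[tube 5] = (factor to tube 5)/(factor to tube 2) = 2.2678 × 10^6/72 = 3.15 × 10^4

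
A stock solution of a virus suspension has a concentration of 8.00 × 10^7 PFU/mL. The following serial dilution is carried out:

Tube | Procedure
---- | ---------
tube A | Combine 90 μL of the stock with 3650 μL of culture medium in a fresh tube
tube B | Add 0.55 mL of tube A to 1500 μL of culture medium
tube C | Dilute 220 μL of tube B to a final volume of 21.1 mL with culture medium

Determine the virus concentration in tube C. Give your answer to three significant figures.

Step 1: 90 μL + 3650 μL = 3740 μL total → factor 3740/90 = 41.556
Step 2: 0.55 mL + 1500 μL = 2.05 mL total → factor 2.05/0.55 = 3.7273
Step 3: 220 μL brought to 21.1 mL → factor 21100/220 = 95.909
Overall dilution factor = 41.556 × 3.7273 × 95.909 = 14855
Final = 8.00 × 10^7 PFU/mL / 14855 = 5.39 × 10^3 PFU/mL

5.39 × 10^3 PFU/mL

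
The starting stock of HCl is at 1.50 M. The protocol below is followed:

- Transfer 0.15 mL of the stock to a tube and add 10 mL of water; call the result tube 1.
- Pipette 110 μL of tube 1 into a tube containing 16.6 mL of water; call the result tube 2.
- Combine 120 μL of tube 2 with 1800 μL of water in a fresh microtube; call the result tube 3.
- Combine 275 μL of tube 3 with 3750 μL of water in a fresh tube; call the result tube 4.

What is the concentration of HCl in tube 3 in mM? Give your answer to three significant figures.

Step 1: 0.15 mL + 10 mL = 10.15 mL total → factor 10.15/0.15 = 67.667
Step 2: 110 μL + 16.6 mL = 16710 μL total → factor 16710/110 = 151.91
Step 3: 120 μL + 1800 μL = 1920 μL total → factor 1920/120 = 16
Dilution factor through tube 3 = 67.667 × 151.91 × 16 = 1.6447 × 10^5
[tube 3] = 1.50 M / 1.6447 × 10^5 = 9.120 × 10^-6 M = 0.00912 mM

0.00912 mM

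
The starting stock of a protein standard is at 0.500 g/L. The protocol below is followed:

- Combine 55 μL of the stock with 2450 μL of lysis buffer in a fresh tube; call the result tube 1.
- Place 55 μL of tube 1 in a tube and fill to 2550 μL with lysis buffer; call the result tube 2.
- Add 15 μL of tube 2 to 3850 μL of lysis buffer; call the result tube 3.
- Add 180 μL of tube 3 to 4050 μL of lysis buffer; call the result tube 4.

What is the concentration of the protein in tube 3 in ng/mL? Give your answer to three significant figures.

0.919 ng/mL

Step 1: 55 μL + 2450 μL = 2505 μL total → factor 2505/55 = 45.545
Step 2: 55 μL brought to 2550 μL → factor 2550/55 = 46.364
Step 3: 15 μL + 3850 μL = 3865 μL total → factor 3865/15 = 257.67
Dilution factor through tube 3 = 45.545 × 46.364 × 257.67 = 5.441 × 10^5
[tube 3] = 0.500 g/L / 5.441 × 10^5 = 9.189 × 10^-7 g/L = 0.919 ng/mL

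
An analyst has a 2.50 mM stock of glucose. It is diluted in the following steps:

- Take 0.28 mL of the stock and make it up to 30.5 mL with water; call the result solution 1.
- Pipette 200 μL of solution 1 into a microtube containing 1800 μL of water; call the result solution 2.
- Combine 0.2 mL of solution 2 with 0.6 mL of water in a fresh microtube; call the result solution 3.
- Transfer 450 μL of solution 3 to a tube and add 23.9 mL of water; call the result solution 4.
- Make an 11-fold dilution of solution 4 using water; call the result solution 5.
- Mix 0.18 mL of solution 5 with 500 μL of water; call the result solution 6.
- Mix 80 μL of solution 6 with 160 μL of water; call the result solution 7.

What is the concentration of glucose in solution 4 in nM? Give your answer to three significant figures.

10.6 nM

Step 1: 0.28 mL brought to 30.5 mL → factor 30.5/0.28 = 108.93
Step 2: 200 μL + 1800 μL = 2000 μL total → factor 2000/200 = 10
Step 3: 0.2 mL + 0.6 mL = 0.8 mL total → factor 0.8/0.2 = 4
Step 4: 450 μL + 23.9 mL = 24350 μL total → factor 24350/450 = 54.111
Dilution factor through solution 4 = 108.93 × 10 × 4 × 54.111 = 2.3577 × 10^5
[solution 4] = 2.50 mM / 2.3577 × 10^5 = 1.060 × 10^-5 mM = 10.6 nM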